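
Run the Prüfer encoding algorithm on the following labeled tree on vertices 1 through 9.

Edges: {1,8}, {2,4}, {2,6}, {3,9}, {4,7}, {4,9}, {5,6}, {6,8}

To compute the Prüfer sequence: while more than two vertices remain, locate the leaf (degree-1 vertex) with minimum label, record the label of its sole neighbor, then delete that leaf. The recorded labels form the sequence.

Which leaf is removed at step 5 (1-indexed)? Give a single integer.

Answer: 8

Derivation:
Step 1: current leaves = {1,3,5,7}. Remove leaf 1 (neighbor: 8).
Step 2: current leaves = {3,5,7,8}. Remove leaf 3 (neighbor: 9).
Step 3: current leaves = {5,7,8,9}. Remove leaf 5 (neighbor: 6).
Step 4: current leaves = {7,8,9}. Remove leaf 7 (neighbor: 4).
Step 5: current leaves = {8,9}. Remove leaf 8 (neighbor: 6).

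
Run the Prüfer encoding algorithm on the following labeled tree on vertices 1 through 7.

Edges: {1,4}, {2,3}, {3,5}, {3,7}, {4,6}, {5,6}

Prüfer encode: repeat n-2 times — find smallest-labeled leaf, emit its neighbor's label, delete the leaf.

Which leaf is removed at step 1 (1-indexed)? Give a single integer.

Answer: 1

Derivation:
Step 1: current leaves = {1,2,7}. Remove leaf 1 (neighbor: 4).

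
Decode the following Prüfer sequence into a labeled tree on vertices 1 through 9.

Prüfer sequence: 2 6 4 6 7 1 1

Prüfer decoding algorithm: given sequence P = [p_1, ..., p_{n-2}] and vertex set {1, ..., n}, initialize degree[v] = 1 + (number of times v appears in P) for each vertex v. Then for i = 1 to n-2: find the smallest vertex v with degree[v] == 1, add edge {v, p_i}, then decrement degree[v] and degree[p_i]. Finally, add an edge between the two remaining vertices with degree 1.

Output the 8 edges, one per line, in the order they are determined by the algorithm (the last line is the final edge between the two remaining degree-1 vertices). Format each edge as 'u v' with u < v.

Answer: 2 3
2 6
4 5
4 6
6 7
1 7
1 8
1 9

Derivation:
Initial degrees: {1:3, 2:2, 3:1, 4:2, 5:1, 6:3, 7:2, 8:1, 9:1}
Step 1: smallest deg-1 vertex = 3, p_1 = 2. Add edge {2,3}. Now deg[3]=0, deg[2]=1.
Step 2: smallest deg-1 vertex = 2, p_2 = 6. Add edge {2,6}. Now deg[2]=0, deg[6]=2.
Step 3: smallest deg-1 vertex = 5, p_3 = 4. Add edge {4,5}. Now deg[5]=0, deg[4]=1.
Step 4: smallest deg-1 vertex = 4, p_4 = 6. Add edge {4,6}. Now deg[4]=0, deg[6]=1.
Step 5: smallest deg-1 vertex = 6, p_5 = 7. Add edge {6,7}. Now deg[6]=0, deg[7]=1.
Step 6: smallest deg-1 vertex = 7, p_6 = 1. Add edge {1,7}. Now deg[7]=0, deg[1]=2.
Step 7: smallest deg-1 vertex = 8, p_7 = 1. Add edge {1,8}. Now deg[8]=0, deg[1]=1.
Final: two remaining deg-1 vertices are 1, 9. Add edge {1,9}.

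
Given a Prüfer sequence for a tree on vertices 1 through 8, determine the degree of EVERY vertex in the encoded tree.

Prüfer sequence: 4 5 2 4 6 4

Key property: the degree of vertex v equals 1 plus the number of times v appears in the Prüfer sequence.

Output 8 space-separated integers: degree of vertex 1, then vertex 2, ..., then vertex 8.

p_1 = 4: count[4] becomes 1
p_2 = 5: count[5] becomes 1
p_3 = 2: count[2] becomes 1
p_4 = 4: count[4] becomes 2
p_5 = 6: count[6] becomes 1
p_6 = 4: count[4] becomes 3
Degrees (1 + count): deg[1]=1+0=1, deg[2]=1+1=2, deg[3]=1+0=1, deg[4]=1+3=4, deg[5]=1+1=2, deg[6]=1+1=2, deg[7]=1+0=1, deg[8]=1+0=1

Answer: 1 2 1 4 2 2 1 1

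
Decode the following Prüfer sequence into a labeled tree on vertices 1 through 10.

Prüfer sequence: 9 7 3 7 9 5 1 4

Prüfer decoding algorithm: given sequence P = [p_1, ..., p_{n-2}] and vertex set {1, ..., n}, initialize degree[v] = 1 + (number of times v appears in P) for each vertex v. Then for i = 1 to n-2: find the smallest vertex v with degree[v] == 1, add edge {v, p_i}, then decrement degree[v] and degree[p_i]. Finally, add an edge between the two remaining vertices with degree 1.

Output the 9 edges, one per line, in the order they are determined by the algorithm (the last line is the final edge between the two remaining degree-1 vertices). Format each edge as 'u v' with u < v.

Initial degrees: {1:2, 2:1, 3:2, 4:2, 5:2, 6:1, 7:3, 8:1, 9:3, 10:1}
Step 1: smallest deg-1 vertex = 2, p_1 = 9. Add edge {2,9}. Now deg[2]=0, deg[9]=2.
Step 2: smallest deg-1 vertex = 6, p_2 = 7. Add edge {6,7}. Now deg[6]=0, deg[7]=2.
Step 3: smallest deg-1 vertex = 8, p_3 = 3. Add edge {3,8}. Now deg[8]=0, deg[3]=1.
Step 4: smallest deg-1 vertex = 3, p_4 = 7. Add edge {3,7}. Now deg[3]=0, deg[7]=1.
Step 5: smallest deg-1 vertex = 7, p_5 = 9. Add edge {7,9}. Now deg[7]=0, deg[9]=1.
Step 6: smallest deg-1 vertex = 9, p_6 = 5. Add edge {5,9}. Now deg[9]=0, deg[5]=1.
Step 7: smallest deg-1 vertex = 5, p_7 = 1. Add edge {1,5}. Now deg[5]=0, deg[1]=1.
Step 8: smallest deg-1 vertex = 1, p_8 = 4. Add edge {1,4}. Now deg[1]=0, deg[4]=1.
Final: two remaining deg-1 vertices are 4, 10. Add edge {4,10}.

Answer: 2 9
6 7
3 8
3 7
7 9
5 9
1 5
1 4
4 10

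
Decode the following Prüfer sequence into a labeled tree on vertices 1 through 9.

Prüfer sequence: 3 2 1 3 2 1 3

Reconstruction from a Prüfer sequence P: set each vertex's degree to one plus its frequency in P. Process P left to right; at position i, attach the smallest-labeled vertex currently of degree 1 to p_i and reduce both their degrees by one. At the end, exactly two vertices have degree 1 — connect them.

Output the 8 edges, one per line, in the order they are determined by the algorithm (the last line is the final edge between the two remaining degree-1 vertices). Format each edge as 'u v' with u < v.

Initial degrees: {1:3, 2:3, 3:4, 4:1, 5:1, 6:1, 7:1, 8:1, 9:1}
Step 1: smallest deg-1 vertex = 4, p_1 = 3. Add edge {3,4}. Now deg[4]=0, deg[3]=3.
Step 2: smallest deg-1 vertex = 5, p_2 = 2. Add edge {2,5}. Now deg[5]=0, deg[2]=2.
Step 3: smallest deg-1 vertex = 6, p_3 = 1. Add edge {1,6}. Now deg[6]=0, deg[1]=2.
Step 4: smallest deg-1 vertex = 7, p_4 = 3. Add edge {3,7}. Now deg[7]=0, deg[3]=2.
Step 5: smallest deg-1 vertex = 8, p_5 = 2. Add edge {2,8}. Now deg[8]=0, deg[2]=1.
Step 6: smallest deg-1 vertex = 2, p_6 = 1. Add edge {1,2}. Now deg[2]=0, deg[1]=1.
Step 7: smallest deg-1 vertex = 1, p_7 = 3. Add edge {1,3}. Now deg[1]=0, deg[3]=1.
Final: two remaining deg-1 vertices are 3, 9. Add edge {3,9}.

Answer: 3 4
2 5
1 6
3 7
2 8
1 2
1 3
3 9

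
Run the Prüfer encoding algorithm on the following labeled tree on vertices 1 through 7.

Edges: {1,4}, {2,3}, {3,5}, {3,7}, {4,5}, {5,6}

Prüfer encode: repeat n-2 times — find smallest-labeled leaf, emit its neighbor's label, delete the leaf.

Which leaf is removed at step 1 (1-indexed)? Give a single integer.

Step 1: current leaves = {1,2,6,7}. Remove leaf 1 (neighbor: 4).

Answer: 1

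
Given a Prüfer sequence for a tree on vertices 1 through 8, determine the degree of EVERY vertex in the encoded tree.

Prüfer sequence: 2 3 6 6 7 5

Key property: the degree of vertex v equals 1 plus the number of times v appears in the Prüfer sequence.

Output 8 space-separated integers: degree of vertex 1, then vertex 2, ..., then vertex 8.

Answer: 1 2 2 1 2 3 2 1

Derivation:
p_1 = 2: count[2] becomes 1
p_2 = 3: count[3] becomes 1
p_3 = 6: count[6] becomes 1
p_4 = 6: count[6] becomes 2
p_5 = 7: count[7] becomes 1
p_6 = 5: count[5] becomes 1
Degrees (1 + count): deg[1]=1+0=1, deg[2]=1+1=2, deg[3]=1+1=2, deg[4]=1+0=1, deg[5]=1+1=2, deg[6]=1+2=3, deg[7]=1+1=2, deg[8]=1+0=1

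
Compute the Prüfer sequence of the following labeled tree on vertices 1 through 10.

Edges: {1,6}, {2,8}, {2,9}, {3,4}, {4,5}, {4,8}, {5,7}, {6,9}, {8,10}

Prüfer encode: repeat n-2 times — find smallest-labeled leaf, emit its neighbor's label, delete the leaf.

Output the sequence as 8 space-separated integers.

Answer: 6 4 9 5 4 8 2 8

Derivation:
Step 1: leaves = {1,3,7,10}. Remove smallest leaf 1, emit neighbor 6.
Step 2: leaves = {3,6,7,10}. Remove smallest leaf 3, emit neighbor 4.
Step 3: leaves = {6,7,10}. Remove smallest leaf 6, emit neighbor 9.
Step 4: leaves = {7,9,10}. Remove smallest leaf 7, emit neighbor 5.
Step 5: leaves = {5,9,10}. Remove smallest leaf 5, emit neighbor 4.
Step 6: leaves = {4,9,10}. Remove smallest leaf 4, emit neighbor 8.
Step 7: leaves = {9,10}. Remove smallest leaf 9, emit neighbor 2.
Step 8: leaves = {2,10}. Remove smallest leaf 2, emit neighbor 8.
Done: 2 vertices remain (8, 10). Sequence = [6 4 9 5 4 8 2 8]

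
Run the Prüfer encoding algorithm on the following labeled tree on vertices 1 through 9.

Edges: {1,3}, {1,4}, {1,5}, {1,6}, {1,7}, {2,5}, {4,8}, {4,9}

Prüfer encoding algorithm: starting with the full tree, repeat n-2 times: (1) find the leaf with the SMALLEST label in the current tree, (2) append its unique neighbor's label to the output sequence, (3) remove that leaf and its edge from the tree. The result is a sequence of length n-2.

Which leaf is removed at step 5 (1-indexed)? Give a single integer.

Step 1: current leaves = {2,3,6,7,8,9}. Remove leaf 2 (neighbor: 5).
Step 2: current leaves = {3,5,6,7,8,9}. Remove leaf 3 (neighbor: 1).
Step 3: current leaves = {5,6,7,8,9}. Remove leaf 5 (neighbor: 1).
Step 4: current leaves = {6,7,8,9}. Remove leaf 6 (neighbor: 1).
Step 5: current leaves = {7,8,9}. Remove leaf 7 (neighbor: 1).

Answer: 7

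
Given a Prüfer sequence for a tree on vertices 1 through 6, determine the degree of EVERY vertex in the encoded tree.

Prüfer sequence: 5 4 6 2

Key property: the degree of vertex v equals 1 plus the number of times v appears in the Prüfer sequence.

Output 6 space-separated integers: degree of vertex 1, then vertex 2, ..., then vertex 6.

Answer: 1 2 1 2 2 2

Derivation:
p_1 = 5: count[5] becomes 1
p_2 = 4: count[4] becomes 1
p_3 = 6: count[6] becomes 1
p_4 = 2: count[2] becomes 1
Degrees (1 + count): deg[1]=1+0=1, deg[2]=1+1=2, deg[3]=1+0=1, deg[4]=1+1=2, deg[5]=1+1=2, deg[6]=1+1=2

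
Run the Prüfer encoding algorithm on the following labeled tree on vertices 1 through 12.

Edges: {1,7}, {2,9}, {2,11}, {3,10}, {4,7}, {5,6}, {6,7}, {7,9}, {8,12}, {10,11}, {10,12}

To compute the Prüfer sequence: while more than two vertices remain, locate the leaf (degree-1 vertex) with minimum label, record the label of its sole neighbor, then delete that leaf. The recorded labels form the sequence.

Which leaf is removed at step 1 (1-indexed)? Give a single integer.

Answer: 1

Derivation:
Step 1: current leaves = {1,3,4,5,8}. Remove leaf 1 (neighbor: 7).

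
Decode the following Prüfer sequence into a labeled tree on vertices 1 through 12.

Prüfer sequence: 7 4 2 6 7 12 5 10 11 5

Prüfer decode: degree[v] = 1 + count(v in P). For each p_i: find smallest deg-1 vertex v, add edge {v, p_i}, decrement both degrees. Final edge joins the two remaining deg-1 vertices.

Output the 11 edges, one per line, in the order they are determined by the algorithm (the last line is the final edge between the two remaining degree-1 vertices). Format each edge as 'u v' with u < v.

Answer: 1 7
3 4
2 4
2 6
6 7
7 12
5 8
9 10
10 11
5 11
5 12

Derivation:
Initial degrees: {1:1, 2:2, 3:1, 4:2, 5:3, 6:2, 7:3, 8:1, 9:1, 10:2, 11:2, 12:2}
Step 1: smallest deg-1 vertex = 1, p_1 = 7. Add edge {1,7}. Now deg[1]=0, deg[7]=2.
Step 2: smallest deg-1 vertex = 3, p_2 = 4. Add edge {3,4}. Now deg[3]=0, deg[4]=1.
Step 3: smallest deg-1 vertex = 4, p_3 = 2. Add edge {2,4}. Now deg[4]=0, deg[2]=1.
Step 4: smallest deg-1 vertex = 2, p_4 = 6. Add edge {2,6}. Now deg[2]=0, deg[6]=1.
Step 5: smallest deg-1 vertex = 6, p_5 = 7. Add edge {6,7}. Now deg[6]=0, deg[7]=1.
Step 6: smallest deg-1 vertex = 7, p_6 = 12. Add edge {7,12}. Now deg[7]=0, deg[12]=1.
Step 7: smallest deg-1 vertex = 8, p_7 = 5. Add edge {5,8}. Now deg[8]=0, deg[5]=2.
Step 8: smallest deg-1 vertex = 9, p_8 = 10. Add edge {9,10}. Now deg[9]=0, deg[10]=1.
Step 9: smallest deg-1 vertex = 10, p_9 = 11. Add edge {10,11}. Now deg[10]=0, deg[11]=1.
Step 10: smallest deg-1 vertex = 11, p_10 = 5. Add edge {5,11}. Now deg[11]=0, deg[5]=1.
Final: two remaining deg-1 vertices are 5, 12. Add edge {5,12}.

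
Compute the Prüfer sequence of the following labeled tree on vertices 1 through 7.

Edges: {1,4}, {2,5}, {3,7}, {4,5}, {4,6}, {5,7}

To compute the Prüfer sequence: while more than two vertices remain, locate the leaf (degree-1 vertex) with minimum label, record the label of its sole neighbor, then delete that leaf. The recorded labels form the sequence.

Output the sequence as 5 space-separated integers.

Answer: 4 5 7 4 5

Derivation:
Step 1: leaves = {1,2,3,6}. Remove smallest leaf 1, emit neighbor 4.
Step 2: leaves = {2,3,6}. Remove smallest leaf 2, emit neighbor 5.
Step 3: leaves = {3,6}. Remove smallest leaf 3, emit neighbor 7.
Step 4: leaves = {6,7}. Remove smallest leaf 6, emit neighbor 4.
Step 5: leaves = {4,7}. Remove smallest leaf 4, emit neighbor 5.
Done: 2 vertices remain (5, 7). Sequence = [4 5 7 4 5]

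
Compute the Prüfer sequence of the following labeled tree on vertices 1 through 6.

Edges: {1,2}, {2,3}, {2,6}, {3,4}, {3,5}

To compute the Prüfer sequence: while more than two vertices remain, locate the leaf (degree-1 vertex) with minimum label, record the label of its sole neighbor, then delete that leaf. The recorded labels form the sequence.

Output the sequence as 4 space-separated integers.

Step 1: leaves = {1,4,5,6}. Remove smallest leaf 1, emit neighbor 2.
Step 2: leaves = {4,5,6}. Remove smallest leaf 4, emit neighbor 3.
Step 3: leaves = {5,6}. Remove smallest leaf 5, emit neighbor 3.
Step 4: leaves = {3,6}. Remove smallest leaf 3, emit neighbor 2.
Done: 2 vertices remain (2, 6). Sequence = [2 3 3 2]

Answer: 2 3 3 2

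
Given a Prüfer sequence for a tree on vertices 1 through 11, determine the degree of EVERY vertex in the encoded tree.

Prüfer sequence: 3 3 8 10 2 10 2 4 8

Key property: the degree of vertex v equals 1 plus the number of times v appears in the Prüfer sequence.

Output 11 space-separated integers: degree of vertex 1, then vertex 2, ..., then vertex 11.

Answer: 1 3 3 2 1 1 1 3 1 3 1

Derivation:
p_1 = 3: count[3] becomes 1
p_2 = 3: count[3] becomes 2
p_3 = 8: count[8] becomes 1
p_4 = 10: count[10] becomes 1
p_5 = 2: count[2] becomes 1
p_6 = 10: count[10] becomes 2
p_7 = 2: count[2] becomes 2
p_8 = 4: count[4] becomes 1
p_9 = 8: count[8] becomes 2
Degrees (1 + count): deg[1]=1+0=1, deg[2]=1+2=3, deg[3]=1+2=3, deg[4]=1+1=2, deg[5]=1+0=1, deg[6]=1+0=1, deg[7]=1+0=1, deg[8]=1+2=3, deg[9]=1+0=1, deg[10]=1+2=3, deg[11]=1+0=1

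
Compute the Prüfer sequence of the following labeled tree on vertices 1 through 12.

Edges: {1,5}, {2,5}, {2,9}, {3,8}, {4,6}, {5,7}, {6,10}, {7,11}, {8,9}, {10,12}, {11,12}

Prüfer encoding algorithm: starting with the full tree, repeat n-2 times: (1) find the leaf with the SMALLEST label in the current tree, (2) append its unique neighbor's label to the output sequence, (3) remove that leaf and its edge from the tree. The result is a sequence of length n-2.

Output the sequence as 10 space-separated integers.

Step 1: leaves = {1,3,4}. Remove smallest leaf 1, emit neighbor 5.
Step 2: leaves = {3,4}. Remove smallest leaf 3, emit neighbor 8.
Step 3: leaves = {4,8}. Remove smallest leaf 4, emit neighbor 6.
Step 4: leaves = {6,8}. Remove smallest leaf 6, emit neighbor 10.
Step 5: leaves = {8,10}. Remove smallest leaf 8, emit neighbor 9.
Step 6: leaves = {9,10}. Remove smallest leaf 9, emit neighbor 2.
Step 7: leaves = {2,10}. Remove smallest leaf 2, emit neighbor 5.
Step 8: leaves = {5,10}. Remove smallest leaf 5, emit neighbor 7.
Step 9: leaves = {7,10}. Remove smallest leaf 7, emit neighbor 11.
Step 10: leaves = {10,11}. Remove smallest leaf 10, emit neighbor 12.
Done: 2 vertices remain (11, 12). Sequence = [5 8 6 10 9 2 5 7 11 12]

Answer: 5 8 6 10 9 2 5 7 11 12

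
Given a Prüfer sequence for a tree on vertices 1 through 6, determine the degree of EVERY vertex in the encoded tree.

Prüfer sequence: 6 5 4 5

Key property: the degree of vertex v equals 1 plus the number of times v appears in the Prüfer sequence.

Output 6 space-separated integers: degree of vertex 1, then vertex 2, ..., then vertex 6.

p_1 = 6: count[6] becomes 1
p_2 = 5: count[5] becomes 1
p_3 = 4: count[4] becomes 1
p_4 = 5: count[5] becomes 2
Degrees (1 + count): deg[1]=1+0=1, deg[2]=1+0=1, deg[3]=1+0=1, deg[4]=1+1=2, deg[5]=1+2=3, deg[6]=1+1=2

Answer: 1 1 1 2 3 2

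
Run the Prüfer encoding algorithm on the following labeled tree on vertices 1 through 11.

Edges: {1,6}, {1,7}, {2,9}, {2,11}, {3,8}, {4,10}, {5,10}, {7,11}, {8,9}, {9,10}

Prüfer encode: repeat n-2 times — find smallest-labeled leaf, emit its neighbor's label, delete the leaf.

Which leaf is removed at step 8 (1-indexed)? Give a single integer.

Step 1: current leaves = {3,4,5,6}. Remove leaf 3 (neighbor: 8).
Step 2: current leaves = {4,5,6,8}. Remove leaf 4 (neighbor: 10).
Step 3: current leaves = {5,6,8}. Remove leaf 5 (neighbor: 10).
Step 4: current leaves = {6,8,10}. Remove leaf 6 (neighbor: 1).
Step 5: current leaves = {1,8,10}. Remove leaf 1 (neighbor: 7).
Step 6: current leaves = {7,8,10}. Remove leaf 7 (neighbor: 11).
Step 7: current leaves = {8,10,11}. Remove leaf 8 (neighbor: 9).
Step 8: current leaves = {10,11}. Remove leaf 10 (neighbor: 9).

Answer: 10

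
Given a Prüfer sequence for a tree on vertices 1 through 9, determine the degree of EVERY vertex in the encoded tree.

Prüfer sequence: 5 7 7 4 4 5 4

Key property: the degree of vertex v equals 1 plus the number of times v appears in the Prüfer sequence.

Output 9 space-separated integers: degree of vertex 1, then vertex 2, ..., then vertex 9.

p_1 = 5: count[5] becomes 1
p_2 = 7: count[7] becomes 1
p_3 = 7: count[7] becomes 2
p_4 = 4: count[4] becomes 1
p_5 = 4: count[4] becomes 2
p_6 = 5: count[5] becomes 2
p_7 = 4: count[4] becomes 3
Degrees (1 + count): deg[1]=1+0=1, deg[2]=1+0=1, deg[3]=1+0=1, deg[4]=1+3=4, deg[5]=1+2=3, deg[6]=1+0=1, deg[7]=1+2=3, deg[8]=1+0=1, deg[9]=1+0=1

Answer: 1 1 1 4 3 1 3 1 1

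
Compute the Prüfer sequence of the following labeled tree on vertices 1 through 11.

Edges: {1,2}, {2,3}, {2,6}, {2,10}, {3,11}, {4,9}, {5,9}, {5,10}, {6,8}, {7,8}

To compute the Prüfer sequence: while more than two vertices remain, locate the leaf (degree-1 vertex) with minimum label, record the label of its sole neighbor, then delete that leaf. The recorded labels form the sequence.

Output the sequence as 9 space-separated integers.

Step 1: leaves = {1,4,7,11}. Remove smallest leaf 1, emit neighbor 2.
Step 2: leaves = {4,7,11}. Remove smallest leaf 4, emit neighbor 9.
Step 3: leaves = {7,9,11}. Remove smallest leaf 7, emit neighbor 8.
Step 4: leaves = {8,9,11}. Remove smallest leaf 8, emit neighbor 6.
Step 5: leaves = {6,9,11}. Remove smallest leaf 6, emit neighbor 2.
Step 6: leaves = {9,11}. Remove smallest leaf 9, emit neighbor 5.
Step 7: leaves = {5,11}. Remove smallest leaf 5, emit neighbor 10.
Step 8: leaves = {10,11}. Remove smallest leaf 10, emit neighbor 2.
Step 9: leaves = {2,11}. Remove smallest leaf 2, emit neighbor 3.
Done: 2 vertices remain (3, 11). Sequence = [2 9 8 6 2 5 10 2 3]

Answer: 2 9 8 6 2 5 10 2 3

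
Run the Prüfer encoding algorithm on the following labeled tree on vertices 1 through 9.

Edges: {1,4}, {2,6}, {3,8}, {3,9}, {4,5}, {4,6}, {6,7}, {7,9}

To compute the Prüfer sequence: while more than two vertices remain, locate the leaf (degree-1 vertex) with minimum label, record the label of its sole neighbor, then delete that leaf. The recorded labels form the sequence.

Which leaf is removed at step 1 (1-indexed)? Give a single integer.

Step 1: current leaves = {1,2,5,8}. Remove leaf 1 (neighbor: 4).

Answer: 1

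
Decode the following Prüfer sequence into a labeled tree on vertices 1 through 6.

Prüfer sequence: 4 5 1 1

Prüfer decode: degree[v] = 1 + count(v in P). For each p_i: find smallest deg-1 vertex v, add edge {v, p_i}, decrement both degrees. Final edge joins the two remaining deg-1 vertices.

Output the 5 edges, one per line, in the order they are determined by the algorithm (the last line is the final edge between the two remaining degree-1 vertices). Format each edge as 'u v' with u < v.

Answer: 2 4
3 5
1 4
1 5
1 6

Derivation:
Initial degrees: {1:3, 2:1, 3:1, 4:2, 5:2, 6:1}
Step 1: smallest deg-1 vertex = 2, p_1 = 4. Add edge {2,4}. Now deg[2]=0, deg[4]=1.
Step 2: smallest deg-1 vertex = 3, p_2 = 5. Add edge {3,5}. Now deg[3]=0, deg[5]=1.
Step 3: smallest deg-1 vertex = 4, p_3 = 1. Add edge {1,4}. Now deg[4]=0, deg[1]=2.
Step 4: smallest deg-1 vertex = 5, p_4 = 1. Add edge {1,5}. Now deg[5]=0, deg[1]=1.
Final: two remaining deg-1 vertices are 1, 6. Add edge {1,6}.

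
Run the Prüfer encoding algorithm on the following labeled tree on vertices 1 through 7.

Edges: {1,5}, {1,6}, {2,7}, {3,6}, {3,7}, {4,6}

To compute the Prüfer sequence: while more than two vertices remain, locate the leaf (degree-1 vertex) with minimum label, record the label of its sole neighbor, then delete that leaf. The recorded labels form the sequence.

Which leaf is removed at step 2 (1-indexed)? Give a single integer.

Answer: 4

Derivation:
Step 1: current leaves = {2,4,5}. Remove leaf 2 (neighbor: 7).
Step 2: current leaves = {4,5,7}. Remove leaf 4 (neighbor: 6).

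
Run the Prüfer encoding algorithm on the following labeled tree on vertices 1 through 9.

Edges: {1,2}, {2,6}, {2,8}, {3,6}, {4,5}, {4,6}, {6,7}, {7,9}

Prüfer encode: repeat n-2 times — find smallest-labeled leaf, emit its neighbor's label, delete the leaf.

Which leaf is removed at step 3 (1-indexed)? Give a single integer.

Answer: 5

Derivation:
Step 1: current leaves = {1,3,5,8,9}. Remove leaf 1 (neighbor: 2).
Step 2: current leaves = {3,5,8,9}. Remove leaf 3 (neighbor: 6).
Step 3: current leaves = {5,8,9}. Remove leaf 5 (neighbor: 4).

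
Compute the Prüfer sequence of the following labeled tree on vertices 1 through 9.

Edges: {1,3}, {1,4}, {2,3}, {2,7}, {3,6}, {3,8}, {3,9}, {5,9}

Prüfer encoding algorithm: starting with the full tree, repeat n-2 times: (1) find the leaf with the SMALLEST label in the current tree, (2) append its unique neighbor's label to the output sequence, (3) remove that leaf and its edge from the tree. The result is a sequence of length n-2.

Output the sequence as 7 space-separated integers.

Step 1: leaves = {4,5,6,7,8}. Remove smallest leaf 4, emit neighbor 1.
Step 2: leaves = {1,5,6,7,8}. Remove smallest leaf 1, emit neighbor 3.
Step 3: leaves = {5,6,7,8}. Remove smallest leaf 5, emit neighbor 9.
Step 4: leaves = {6,7,8,9}. Remove smallest leaf 6, emit neighbor 3.
Step 5: leaves = {7,8,9}. Remove smallest leaf 7, emit neighbor 2.
Step 6: leaves = {2,8,9}. Remove smallest leaf 2, emit neighbor 3.
Step 7: leaves = {8,9}. Remove smallest leaf 8, emit neighbor 3.
Done: 2 vertices remain (3, 9). Sequence = [1 3 9 3 2 3 3]

Answer: 1 3 9 3 2 3 3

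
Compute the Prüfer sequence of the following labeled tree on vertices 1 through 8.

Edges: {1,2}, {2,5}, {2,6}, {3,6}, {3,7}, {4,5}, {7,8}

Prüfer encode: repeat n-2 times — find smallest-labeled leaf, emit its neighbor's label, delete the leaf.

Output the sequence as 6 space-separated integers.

Answer: 2 5 2 6 3 7

Derivation:
Step 1: leaves = {1,4,8}. Remove smallest leaf 1, emit neighbor 2.
Step 2: leaves = {4,8}. Remove smallest leaf 4, emit neighbor 5.
Step 3: leaves = {5,8}. Remove smallest leaf 5, emit neighbor 2.
Step 4: leaves = {2,8}. Remove smallest leaf 2, emit neighbor 6.
Step 5: leaves = {6,8}. Remove smallest leaf 6, emit neighbor 3.
Step 6: leaves = {3,8}. Remove smallest leaf 3, emit neighbor 7.
Done: 2 vertices remain (7, 8). Sequence = [2 5 2 6 3 7]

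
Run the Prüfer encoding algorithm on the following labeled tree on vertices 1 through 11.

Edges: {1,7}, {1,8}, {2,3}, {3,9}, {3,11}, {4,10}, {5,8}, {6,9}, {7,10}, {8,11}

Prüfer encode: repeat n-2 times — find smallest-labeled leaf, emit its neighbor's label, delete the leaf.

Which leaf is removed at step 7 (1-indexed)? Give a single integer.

Answer: 10

Derivation:
Step 1: current leaves = {2,4,5,6}. Remove leaf 2 (neighbor: 3).
Step 2: current leaves = {4,5,6}. Remove leaf 4 (neighbor: 10).
Step 3: current leaves = {5,6,10}. Remove leaf 5 (neighbor: 8).
Step 4: current leaves = {6,10}. Remove leaf 6 (neighbor: 9).
Step 5: current leaves = {9,10}. Remove leaf 9 (neighbor: 3).
Step 6: current leaves = {3,10}. Remove leaf 3 (neighbor: 11).
Step 7: current leaves = {10,11}. Remove leaf 10 (neighbor: 7).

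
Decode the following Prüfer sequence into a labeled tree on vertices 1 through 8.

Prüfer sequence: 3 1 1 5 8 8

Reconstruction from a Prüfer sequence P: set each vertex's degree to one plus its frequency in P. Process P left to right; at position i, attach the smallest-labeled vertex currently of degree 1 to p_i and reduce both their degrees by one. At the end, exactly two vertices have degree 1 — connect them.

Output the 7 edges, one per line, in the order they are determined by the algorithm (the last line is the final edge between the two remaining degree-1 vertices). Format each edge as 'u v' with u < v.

Answer: 2 3
1 3
1 4
1 5
5 8
6 8
7 8

Derivation:
Initial degrees: {1:3, 2:1, 3:2, 4:1, 5:2, 6:1, 7:1, 8:3}
Step 1: smallest deg-1 vertex = 2, p_1 = 3. Add edge {2,3}. Now deg[2]=0, deg[3]=1.
Step 2: smallest deg-1 vertex = 3, p_2 = 1. Add edge {1,3}. Now deg[3]=0, deg[1]=2.
Step 3: smallest deg-1 vertex = 4, p_3 = 1. Add edge {1,4}. Now deg[4]=0, deg[1]=1.
Step 4: smallest deg-1 vertex = 1, p_4 = 5. Add edge {1,5}. Now deg[1]=0, deg[5]=1.
Step 5: smallest deg-1 vertex = 5, p_5 = 8. Add edge {5,8}. Now deg[5]=0, deg[8]=2.
Step 6: smallest deg-1 vertex = 6, p_6 = 8. Add edge {6,8}. Now deg[6]=0, deg[8]=1.
Final: two remaining deg-1 vertices are 7, 8. Add edge {7,8}.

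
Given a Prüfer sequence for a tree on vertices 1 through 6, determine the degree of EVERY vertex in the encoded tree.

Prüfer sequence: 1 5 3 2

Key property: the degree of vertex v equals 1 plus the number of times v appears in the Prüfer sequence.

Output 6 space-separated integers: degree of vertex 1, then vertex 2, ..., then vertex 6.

Answer: 2 2 2 1 2 1

Derivation:
p_1 = 1: count[1] becomes 1
p_2 = 5: count[5] becomes 1
p_3 = 3: count[3] becomes 1
p_4 = 2: count[2] becomes 1
Degrees (1 + count): deg[1]=1+1=2, deg[2]=1+1=2, deg[3]=1+1=2, deg[4]=1+0=1, deg[5]=1+1=2, deg[6]=1+0=1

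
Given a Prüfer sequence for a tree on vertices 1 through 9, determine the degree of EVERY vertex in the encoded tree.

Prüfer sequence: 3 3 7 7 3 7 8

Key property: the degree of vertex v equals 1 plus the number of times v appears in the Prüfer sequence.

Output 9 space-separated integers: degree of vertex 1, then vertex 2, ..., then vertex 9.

p_1 = 3: count[3] becomes 1
p_2 = 3: count[3] becomes 2
p_3 = 7: count[7] becomes 1
p_4 = 7: count[7] becomes 2
p_5 = 3: count[3] becomes 3
p_6 = 7: count[7] becomes 3
p_7 = 8: count[8] becomes 1
Degrees (1 + count): deg[1]=1+0=1, deg[2]=1+0=1, deg[3]=1+3=4, deg[4]=1+0=1, deg[5]=1+0=1, deg[6]=1+0=1, deg[7]=1+3=4, deg[8]=1+1=2, deg[9]=1+0=1

Answer: 1 1 4 1 1 1 4 2 1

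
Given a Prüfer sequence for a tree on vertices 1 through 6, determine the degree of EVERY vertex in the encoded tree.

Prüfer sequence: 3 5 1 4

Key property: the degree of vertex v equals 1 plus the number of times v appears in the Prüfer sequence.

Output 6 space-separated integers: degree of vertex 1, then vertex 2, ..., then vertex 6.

p_1 = 3: count[3] becomes 1
p_2 = 5: count[5] becomes 1
p_3 = 1: count[1] becomes 1
p_4 = 4: count[4] becomes 1
Degrees (1 + count): deg[1]=1+1=2, deg[2]=1+0=1, deg[3]=1+1=2, deg[4]=1+1=2, deg[5]=1+1=2, deg[6]=1+0=1

Answer: 2 1 2 2 2 1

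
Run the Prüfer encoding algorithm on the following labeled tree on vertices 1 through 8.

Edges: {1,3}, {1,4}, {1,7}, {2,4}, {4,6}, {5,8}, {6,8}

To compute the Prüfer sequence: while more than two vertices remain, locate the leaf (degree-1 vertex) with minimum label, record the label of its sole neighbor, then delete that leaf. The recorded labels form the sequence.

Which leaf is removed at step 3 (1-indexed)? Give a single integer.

Answer: 5

Derivation:
Step 1: current leaves = {2,3,5,7}. Remove leaf 2 (neighbor: 4).
Step 2: current leaves = {3,5,7}. Remove leaf 3 (neighbor: 1).
Step 3: current leaves = {5,7}. Remove leaf 5 (neighbor: 8).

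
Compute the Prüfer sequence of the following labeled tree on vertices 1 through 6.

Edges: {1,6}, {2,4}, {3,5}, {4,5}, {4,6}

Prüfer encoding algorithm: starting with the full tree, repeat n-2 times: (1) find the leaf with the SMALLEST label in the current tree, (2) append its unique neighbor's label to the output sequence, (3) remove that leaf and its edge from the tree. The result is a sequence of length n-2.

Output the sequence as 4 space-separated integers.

Step 1: leaves = {1,2,3}. Remove smallest leaf 1, emit neighbor 6.
Step 2: leaves = {2,3,6}. Remove smallest leaf 2, emit neighbor 4.
Step 3: leaves = {3,6}. Remove smallest leaf 3, emit neighbor 5.
Step 4: leaves = {5,6}. Remove smallest leaf 5, emit neighbor 4.
Done: 2 vertices remain (4, 6). Sequence = [6 4 5 4]

Answer: 6 4 5 4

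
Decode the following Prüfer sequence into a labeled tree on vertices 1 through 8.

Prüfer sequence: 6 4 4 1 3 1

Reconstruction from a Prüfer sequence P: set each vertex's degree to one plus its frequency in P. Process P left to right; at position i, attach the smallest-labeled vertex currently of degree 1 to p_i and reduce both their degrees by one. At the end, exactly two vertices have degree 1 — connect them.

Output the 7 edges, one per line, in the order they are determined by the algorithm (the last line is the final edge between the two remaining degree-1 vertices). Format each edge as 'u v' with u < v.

Answer: 2 6
4 5
4 6
1 4
3 7
1 3
1 8

Derivation:
Initial degrees: {1:3, 2:1, 3:2, 4:3, 5:1, 6:2, 7:1, 8:1}
Step 1: smallest deg-1 vertex = 2, p_1 = 6. Add edge {2,6}. Now deg[2]=0, deg[6]=1.
Step 2: smallest deg-1 vertex = 5, p_2 = 4. Add edge {4,5}. Now deg[5]=0, deg[4]=2.
Step 3: smallest deg-1 vertex = 6, p_3 = 4. Add edge {4,6}. Now deg[6]=0, deg[4]=1.
Step 4: smallest deg-1 vertex = 4, p_4 = 1. Add edge {1,4}. Now deg[4]=0, deg[1]=2.
Step 5: smallest deg-1 vertex = 7, p_5 = 3. Add edge {3,7}. Now deg[7]=0, deg[3]=1.
Step 6: smallest deg-1 vertex = 3, p_6 = 1. Add edge {1,3}. Now deg[3]=0, deg[1]=1.
Final: two remaining deg-1 vertices are 1, 8. Add edge {1,8}.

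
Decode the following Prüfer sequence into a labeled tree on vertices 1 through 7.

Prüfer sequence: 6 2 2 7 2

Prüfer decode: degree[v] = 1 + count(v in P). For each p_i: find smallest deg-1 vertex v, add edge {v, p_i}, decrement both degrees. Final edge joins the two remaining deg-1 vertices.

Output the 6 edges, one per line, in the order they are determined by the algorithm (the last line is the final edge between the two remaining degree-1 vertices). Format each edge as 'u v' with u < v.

Initial degrees: {1:1, 2:4, 3:1, 4:1, 5:1, 6:2, 7:2}
Step 1: smallest deg-1 vertex = 1, p_1 = 6. Add edge {1,6}. Now deg[1]=0, deg[6]=1.
Step 2: smallest deg-1 vertex = 3, p_2 = 2. Add edge {2,3}. Now deg[3]=0, deg[2]=3.
Step 3: smallest deg-1 vertex = 4, p_3 = 2. Add edge {2,4}. Now deg[4]=0, deg[2]=2.
Step 4: smallest deg-1 vertex = 5, p_4 = 7. Add edge {5,7}. Now deg[5]=0, deg[7]=1.
Step 5: smallest deg-1 vertex = 6, p_5 = 2. Add edge {2,6}. Now deg[6]=0, deg[2]=1.
Final: two remaining deg-1 vertices are 2, 7. Add edge {2,7}.

Answer: 1 6
2 3
2 4
5 7
2 6
2 7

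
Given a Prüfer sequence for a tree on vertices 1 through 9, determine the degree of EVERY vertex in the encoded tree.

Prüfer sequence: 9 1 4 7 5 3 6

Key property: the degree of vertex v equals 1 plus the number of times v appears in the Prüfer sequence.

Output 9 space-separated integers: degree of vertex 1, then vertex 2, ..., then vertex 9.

p_1 = 9: count[9] becomes 1
p_2 = 1: count[1] becomes 1
p_3 = 4: count[4] becomes 1
p_4 = 7: count[7] becomes 1
p_5 = 5: count[5] becomes 1
p_6 = 3: count[3] becomes 1
p_7 = 6: count[6] becomes 1
Degrees (1 + count): deg[1]=1+1=2, deg[2]=1+0=1, deg[3]=1+1=2, deg[4]=1+1=2, deg[5]=1+1=2, deg[6]=1+1=2, deg[7]=1+1=2, deg[8]=1+0=1, deg[9]=1+1=2

Answer: 2 1 2 2 2 2 2 1 2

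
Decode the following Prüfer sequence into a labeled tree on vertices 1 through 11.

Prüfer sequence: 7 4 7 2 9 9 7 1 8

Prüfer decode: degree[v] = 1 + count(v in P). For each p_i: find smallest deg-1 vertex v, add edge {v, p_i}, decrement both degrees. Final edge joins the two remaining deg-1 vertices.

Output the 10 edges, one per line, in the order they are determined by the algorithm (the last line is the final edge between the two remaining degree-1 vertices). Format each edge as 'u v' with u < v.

Initial degrees: {1:2, 2:2, 3:1, 4:2, 5:1, 6:1, 7:4, 8:2, 9:3, 10:1, 11:1}
Step 1: smallest deg-1 vertex = 3, p_1 = 7. Add edge {3,7}. Now deg[3]=0, deg[7]=3.
Step 2: smallest deg-1 vertex = 5, p_2 = 4. Add edge {4,5}. Now deg[5]=0, deg[4]=1.
Step 3: smallest deg-1 vertex = 4, p_3 = 7. Add edge {4,7}. Now deg[4]=0, deg[7]=2.
Step 4: smallest deg-1 vertex = 6, p_4 = 2. Add edge {2,6}. Now deg[6]=0, deg[2]=1.
Step 5: smallest deg-1 vertex = 2, p_5 = 9. Add edge {2,9}. Now deg[2]=0, deg[9]=2.
Step 6: smallest deg-1 vertex = 10, p_6 = 9. Add edge {9,10}. Now deg[10]=0, deg[9]=1.
Step 7: smallest deg-1 vertex = 9, p_7 = 7. Add edge {7,9}. Now deg[9]=0, deg[7]=1.
Step 8: smallest deg-1 vertex = 7, p_8 = 1. Add edge {1,7}. Now deg[7]=0, deg[1]=1.
Step 9: smallest deg-1 vertex = 1, p_9 = 8. Add edge {1,8}. Now deg[1]=0, deg[8]=1.
Final: two remaining deg-1 vertices are 8, 11. Add edge {8,11}.

Answer: 3 7
4 5
4 7
2 6
2 9
9 10
7 9
1 7
1 8
8 11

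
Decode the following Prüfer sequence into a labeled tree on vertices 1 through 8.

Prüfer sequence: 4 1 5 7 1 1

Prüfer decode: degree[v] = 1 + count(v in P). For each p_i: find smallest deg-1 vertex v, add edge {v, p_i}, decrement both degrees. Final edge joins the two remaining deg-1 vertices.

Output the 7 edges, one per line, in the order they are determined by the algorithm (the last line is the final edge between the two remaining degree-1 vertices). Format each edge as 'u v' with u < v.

Initial degrees: {1:4, 2:1, 3:1, 4:2, 5:2, 6:1, 7:2, 8:1}
Step 1: smallest deg-1 vertex = 2, p_1 = 4. Add edge {2,4}. Now deg[2]=0, deg[4]=1.
Step 2: smallest deg-1 vertex = 3, p_2 = 1. Add edge {1,3}. Now deg[3]=0, deg[1]=3.
Step 3: smallest deg-1 vertex = 4, p_3 = 5. Add edge {4,5}. Now deg[4]=0, deg[5]=1.
Step 4: smallest deg-1 vertex = 5, p_4 = 7. Add edge {5,7}. Now deg[5]=0, deg[7]=1.
Step 5: smallest deg-1 vertex = 6, p_5 = 1. Add edge {1,6}. Now deg[6]=0, deg[1]=2.
Step 6: smallest deg-1 vertex = 7, p_6 = 1. Add edge {1,7}. Now deg[7]=0, deg[1]=1.
Final: two remaining deg-1 vertices are 1, 8. Add edge {1,8}.

Answer: 2 4
1 3
4 5
5 7
1 6
1 7
1 8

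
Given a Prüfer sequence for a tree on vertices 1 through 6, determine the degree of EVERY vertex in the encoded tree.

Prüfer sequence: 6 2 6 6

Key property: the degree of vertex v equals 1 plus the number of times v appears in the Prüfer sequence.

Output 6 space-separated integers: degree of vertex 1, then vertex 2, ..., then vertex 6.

Answer: 1 2 1 1 1 4

Derivation:
p_1 = 6: count[6] becomes 1
p_2 = 2: count[2] becomes 1
p_3 = 6: count[6] becomes 2
p_4 = 6: count[6] becomes 3
Degrees (1 + count): deg[1]=1+0=1, deg[2]=1+1=2, deg[3]=1+0=1, deg[4]=1+0=1, deg[5]=1+0=1, deg[6]=1+3=4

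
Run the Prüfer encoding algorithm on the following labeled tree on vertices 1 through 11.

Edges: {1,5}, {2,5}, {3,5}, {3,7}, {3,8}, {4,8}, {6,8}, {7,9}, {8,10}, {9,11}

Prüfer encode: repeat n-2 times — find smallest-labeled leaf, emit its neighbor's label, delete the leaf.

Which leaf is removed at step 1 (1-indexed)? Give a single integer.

Step 1: current leaves = {1,2,4,6,10,11}. Remove leaf 1 (neighbor: 5).

Answer: 1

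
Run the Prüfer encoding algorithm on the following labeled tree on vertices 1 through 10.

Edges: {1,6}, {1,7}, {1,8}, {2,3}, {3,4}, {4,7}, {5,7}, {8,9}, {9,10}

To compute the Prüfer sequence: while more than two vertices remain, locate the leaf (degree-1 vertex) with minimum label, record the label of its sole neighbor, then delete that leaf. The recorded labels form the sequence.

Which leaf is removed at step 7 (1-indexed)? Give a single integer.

Answer: 1

Derivation:
Step 1: current leaves = {2,5,6,10}. Remove leaf 2 (neighbor: 3).
Step 2: current leaves = {3,5,6,10}. Remove leaf 3 (neighbor: 4).
Step 3: current leaves = {4,5,6,10}. Remove leaf 4 (neighbor: 7).
Step 4: current leaves = {5,6,10}. Remove leaf 5 (neighbor: 7).
Step 5: current leaves = {6,7,10}. Remove leaf 6 (neighbor: 1).
Step 6: current leaves = {7,10}. Remove leaf 7 (neighbor: 1).
Step 7: current leaves = {1,10}. Remove leaf 1 (neighbor: 8).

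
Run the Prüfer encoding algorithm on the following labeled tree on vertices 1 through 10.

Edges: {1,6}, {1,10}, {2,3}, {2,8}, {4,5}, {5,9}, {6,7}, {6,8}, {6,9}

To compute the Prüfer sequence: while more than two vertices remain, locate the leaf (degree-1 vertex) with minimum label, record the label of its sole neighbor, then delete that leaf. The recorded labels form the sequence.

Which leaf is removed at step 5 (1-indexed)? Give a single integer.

Step 1: current leaves = {3,4,7,10}. Remove leaf 3 (neighbor: 2).
Step 2: current leaves = {2,4,7,10}. Remove leaf 2 (neighbor: 8).
Step 3: current leaves = {4,7,8,10}. Remove leaf 4 (neighbor: 5).
Step 4: current leaves = {5,7,8,10}. Remove leaf 5 (neighbor: 9).
Step 5: current leaves = {7,8,9,10}. Remove leaf 7 (neighbor: 6).

Answer: 7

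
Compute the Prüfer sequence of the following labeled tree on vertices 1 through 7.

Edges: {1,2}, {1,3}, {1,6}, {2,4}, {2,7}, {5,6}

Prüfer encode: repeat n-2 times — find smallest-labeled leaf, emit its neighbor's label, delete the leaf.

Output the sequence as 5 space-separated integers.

Step 1: leaves = {3,4,5,7}. Remove smallest leaf 3, emit neighbor 1.
Step 2: leaves = {4,5,7}. Remove smallest leaf 4, emit neighbor 2.
Step 3: leaves = {5,7}. Remove smallest leaf 5, emit neighbor 6.
Step 4: leaves = {6,7}. Remove smallest leaf 6, emit neighbor 1.
Step 5: leaves = {1,7}. Remove smallest leaf 1, emit neighbor 2.
Done: 2 vertices remain (2, 7). Sequence = [1 2 6 1 2]

Answer: 1 2 6 1 2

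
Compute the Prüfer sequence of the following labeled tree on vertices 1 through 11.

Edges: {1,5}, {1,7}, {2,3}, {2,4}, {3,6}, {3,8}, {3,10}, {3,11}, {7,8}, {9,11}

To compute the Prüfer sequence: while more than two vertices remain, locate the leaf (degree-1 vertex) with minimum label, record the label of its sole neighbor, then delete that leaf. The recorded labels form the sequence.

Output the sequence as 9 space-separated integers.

Step 1: leaves = {4,5,6,9,10}. Remove smallest leaf 4, emit neighbor 2.
Step 2: leaves = {2,5,6,9,10}. Remove smallest leaf 2, emit neighbor 3.
Step 3: leaves = {5,6,9,10}. Remove smallest leaf 5, emit neighbor 1.
Step 4: leaves = {1,6,9,10}. Remove smallest leaf 1, emit neighbor 7.
Step 5: leaves = {6,7,9,10}. Remove smallest leaf 6, emit neighbor 3.
Step 6: leaves = {7,9,10}. Remove smallest leaf 7, emit neighbor 8.
Step 7: leaves = {8,9,10}. Remove smallest leaf 8, emit neighbor 3.
Step 8: leaves = {9,10}. Remove smallest leaf 9, emit neighbor 11.
Step 9: leaves = {10,11}. Remove smallest leaf 10, emit neighbor 3.
Done: 2 vertices remain (3, 11). Sequence = [2 3 1 7 3 8 3 11 3]

Answer: 2 3 1 7 3 8 3 11 3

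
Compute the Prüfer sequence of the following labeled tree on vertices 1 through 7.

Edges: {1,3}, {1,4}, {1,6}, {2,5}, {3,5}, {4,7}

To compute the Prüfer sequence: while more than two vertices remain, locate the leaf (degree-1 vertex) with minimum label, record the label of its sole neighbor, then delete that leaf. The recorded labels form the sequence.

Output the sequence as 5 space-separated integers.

Step 1: leaves = {2,6,7}. Remove smallest leaf 2, emit neighbor 5.
Step 2: leaves = {5,6,7}. Remove smallest leaf 5, emit neighbor 3.
Step 3: leaves = {3,6,7}. Remove smallest leaf 3, emit neighbor 1.
Step 4: leaves = {6,7}. Remove smallest leaf 6, emit neighbor 1.
Step 5: leaves = {1,7}. Remove smallest leaf 1, emit neighbor 4.
Done: 2 vertices remain (4, 7). Sequence = [5 3 1 1 4]

Answer: 5 3 1 1 4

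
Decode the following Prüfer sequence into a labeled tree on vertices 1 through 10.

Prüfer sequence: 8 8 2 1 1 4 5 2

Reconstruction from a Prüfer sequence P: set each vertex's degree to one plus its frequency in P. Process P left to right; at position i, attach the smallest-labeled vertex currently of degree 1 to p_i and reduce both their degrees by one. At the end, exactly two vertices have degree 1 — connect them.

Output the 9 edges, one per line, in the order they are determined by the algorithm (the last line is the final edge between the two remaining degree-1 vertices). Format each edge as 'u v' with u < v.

Answer: 3 8
6 8
2 7
1 8
1 9
1 4
4 5
2 5
2 10

Derivation:
Initial degrees: {1:3, 2:3, 3:1, 4:2, 5:2, 6:1, 7:1, 8:3, 9:1, 10:1}
Step 1: smallest deg-1 vertex = 3, p_1 = 8. Add edge {3,8}. Now deg[3]=0, deg[8]=2.
Step 2: smallest deg-1 vertex = 6, p_2 = 8. Add edge {6,8}. Now deg[6]=0, deg[8]=1.
Step 3: smallest deg-1 vertex = 7, p_3 = 2. Add edge {2,7}. Now deg[7]=0, deg[2]=2.
Step 4: smallest deg-1 vertex = 8, p_4 = 1. Add edge {1,8}. Now deg[8]=0, deg[1]=2.
Step 5: smallest deg-1 vertex = 9, p_5 = 1. Add edge {1,9}. Now deg[9]=0, deg[1]=1.
Step 6: smallest deg-1 vertex = 1, p_6 = 4. Add edge {1,4}. Now deg[1]=0, deg[4]=1.
Step 7: smallest deg-1 vertex = 4, p_7 = 5. Add edge {4,5}. Now deg[4]=0, deg[5]=1.
Step 8: smallest deg-1 vertex = 5, p_8 = 2. Add edge {2,5}. Now deg[5]=0, deg[2]=1.
Final: two remaining deg-1 vertices are 2, 10. Add edge {2,10}.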